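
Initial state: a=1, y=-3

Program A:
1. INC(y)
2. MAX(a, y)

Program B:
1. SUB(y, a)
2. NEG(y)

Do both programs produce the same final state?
No

Program A final state: a=1, y=-2
Program B final state: a=1, y=4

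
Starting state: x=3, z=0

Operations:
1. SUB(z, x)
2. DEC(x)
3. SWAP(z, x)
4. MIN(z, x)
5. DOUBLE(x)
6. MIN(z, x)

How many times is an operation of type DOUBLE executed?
1

Counting DOUBLE operations:
Step 5: DOUBLE(x) ← DOUBLE
Total: 1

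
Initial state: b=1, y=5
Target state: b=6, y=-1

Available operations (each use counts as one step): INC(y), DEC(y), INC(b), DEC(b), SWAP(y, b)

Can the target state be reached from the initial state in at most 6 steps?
Yes

Path (4 steps): INC(y) → DEC(b) → DEC(b) → SWAP(y, b)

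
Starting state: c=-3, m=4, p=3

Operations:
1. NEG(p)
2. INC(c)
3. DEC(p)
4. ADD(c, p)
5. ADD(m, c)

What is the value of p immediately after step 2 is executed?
p = -3

Tracing p through execution:
Initial: p = 3
After step 1 (NEG(p)): p = -3
After step 2 (INC(c)): p = -3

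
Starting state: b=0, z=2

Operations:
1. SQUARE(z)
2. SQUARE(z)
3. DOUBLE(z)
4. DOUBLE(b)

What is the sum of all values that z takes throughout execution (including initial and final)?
86

Values of z at each step:
Initial: z = 2
After step 1: z = 4
After step 2: z = 16
After step 3: z = 32
After step 4: z = 32
Sum = 2 + 4 + 16 + 32 + 32 = 86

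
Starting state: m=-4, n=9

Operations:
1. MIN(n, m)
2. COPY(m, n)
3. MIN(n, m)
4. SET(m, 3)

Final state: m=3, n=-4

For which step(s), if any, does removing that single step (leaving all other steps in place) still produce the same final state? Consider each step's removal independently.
Step(s) 2, 3

Testing removal of each single step:
Without step 1: final = m=3, n=9 (different)
Without step 2: final = m=3, n=-4 (same)
Without step 3: final = m=3, n=-4 (same)
Without step 4: final = m=-4, n=-4 (different)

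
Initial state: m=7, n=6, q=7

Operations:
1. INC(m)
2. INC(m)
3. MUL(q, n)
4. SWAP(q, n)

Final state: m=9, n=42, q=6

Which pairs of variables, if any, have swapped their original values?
None

Comparing initial and final values:
q: 7 → 6
m: 7 → 9
n: 6 → 42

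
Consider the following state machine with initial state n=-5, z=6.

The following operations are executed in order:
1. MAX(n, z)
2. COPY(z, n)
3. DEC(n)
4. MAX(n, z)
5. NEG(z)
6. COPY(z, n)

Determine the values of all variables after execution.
{n: 6, z: 6}

Step-by-step execution:
Initial: n=-5, z=6
After step 1 (MAX(n, z)): n=6, z=6
After step 2 (COPY(z, n)): n=6, z=6
After step 3 (DEC(n)): n=5, z=6
After step 4 (MAX(n, z)): n=6, z=6
After step 5 (NEG(z)): n=6, z=-6
After step 6 (COPY(z, n)): n=6, z=6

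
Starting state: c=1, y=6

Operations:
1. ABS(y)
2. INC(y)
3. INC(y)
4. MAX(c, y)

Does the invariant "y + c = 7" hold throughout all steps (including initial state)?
No, violated after step 2

The invariant is violated after step 2.

State at each step:
Initial: c=1, y=6
After step 1: c=1, y=6
After step 2: c=1, y=7
After step 3: c=1, y=8
After step 4: c=8, y=8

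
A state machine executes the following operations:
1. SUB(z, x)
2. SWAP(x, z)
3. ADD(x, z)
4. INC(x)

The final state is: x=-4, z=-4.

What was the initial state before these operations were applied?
x=-4, z=-5

Working backwards:
Final state: x=-4, z=-4
Before step 4 (INC(x)): x=-5, z=-4
Before step 3 (ADD(x, z)): x=-1, z=-4
Before step 2 (SWAP(x, z)): x=-4, z=-1
Before step 1 (SUB(z, x)): x=-4, z=-5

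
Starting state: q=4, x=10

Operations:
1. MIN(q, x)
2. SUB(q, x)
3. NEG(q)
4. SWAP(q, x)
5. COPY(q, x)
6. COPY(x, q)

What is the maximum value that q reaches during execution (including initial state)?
10

Values of q at each step:
Initial: q = 4
After step 1: q = 4
After step 2: q = -6
After step 3: q = 6
After step 4: q = 10 ← maximum
After step 5: q = 6
After step 6: q = 6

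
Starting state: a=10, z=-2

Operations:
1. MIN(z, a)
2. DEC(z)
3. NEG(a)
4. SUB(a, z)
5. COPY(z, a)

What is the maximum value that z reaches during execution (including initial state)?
-2

Values of z at each step:
Initial: z = -2 ← maximum
After step 1: z = -2
After step 2: z = -3
After step 3: z = -3
After step 4: z = -3
After step 5: z = -7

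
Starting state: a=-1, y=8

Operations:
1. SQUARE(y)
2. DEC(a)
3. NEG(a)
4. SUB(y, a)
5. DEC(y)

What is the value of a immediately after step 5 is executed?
a = 2

Tracing a through execution:
Initial: a = -1
After step 1 (SQUARE(y)): a = -1
After step 2 (DEC(a)): a = -2
After step 3 (NEG(a)): a = 2
After step 4 (SUB(y, a)): a = 2
After step 5 (DEC(y)): a = 2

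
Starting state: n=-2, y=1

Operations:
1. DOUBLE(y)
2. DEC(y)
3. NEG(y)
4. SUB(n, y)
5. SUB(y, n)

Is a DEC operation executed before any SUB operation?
Yes

First DEC: step 2
First SUB: step 4
Since 2 < 4, DEC comes first.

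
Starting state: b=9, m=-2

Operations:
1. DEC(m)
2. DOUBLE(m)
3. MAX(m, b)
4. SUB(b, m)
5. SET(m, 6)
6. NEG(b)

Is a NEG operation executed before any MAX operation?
No

First NEG: step 6
First MAX: step 3
Since 6 > 3, MAX comes first.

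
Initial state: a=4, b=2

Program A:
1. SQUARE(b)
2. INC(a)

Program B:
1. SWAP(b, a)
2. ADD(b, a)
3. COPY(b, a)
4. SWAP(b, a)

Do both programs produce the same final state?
No

Program A final state: a=5, b=4
Program B final state: a=2, b=2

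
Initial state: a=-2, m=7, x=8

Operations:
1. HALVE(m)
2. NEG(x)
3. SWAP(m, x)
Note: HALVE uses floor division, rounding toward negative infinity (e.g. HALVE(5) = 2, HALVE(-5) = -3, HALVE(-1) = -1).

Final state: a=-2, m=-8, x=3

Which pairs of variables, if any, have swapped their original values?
None

Comparing initial and final values:
x: 8 → 3
m: 7 → -8
a: -2 → -2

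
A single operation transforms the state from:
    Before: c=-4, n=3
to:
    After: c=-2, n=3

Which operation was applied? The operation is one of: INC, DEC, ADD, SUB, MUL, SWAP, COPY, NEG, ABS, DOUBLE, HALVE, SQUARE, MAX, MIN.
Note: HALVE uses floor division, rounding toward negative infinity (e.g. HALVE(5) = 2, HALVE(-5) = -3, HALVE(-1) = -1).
HALVE(c)

Analyzing the change:
Before: c=-4, n=3
After: c=-2, n=3
Variable c changed from -4 to -2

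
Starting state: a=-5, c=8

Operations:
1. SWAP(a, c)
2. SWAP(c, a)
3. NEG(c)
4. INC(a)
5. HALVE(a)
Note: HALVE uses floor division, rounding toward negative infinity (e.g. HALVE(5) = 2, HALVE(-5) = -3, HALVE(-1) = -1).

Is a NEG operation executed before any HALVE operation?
Yes

First NEG: step 3
First HALVE: step 5
Since 3 < 5, NEG comes first.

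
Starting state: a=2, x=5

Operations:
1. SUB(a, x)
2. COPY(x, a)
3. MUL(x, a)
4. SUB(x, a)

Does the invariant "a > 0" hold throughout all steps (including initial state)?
No, violated after step 1

The invariant is violated after step 1.

State at each step:
Initial: a=2, x=5
After step 1: a=-3, x=5
After step 2: a=-3, x=-3
After step 3: a=-3, x=9
After step 4: a=-3, x=12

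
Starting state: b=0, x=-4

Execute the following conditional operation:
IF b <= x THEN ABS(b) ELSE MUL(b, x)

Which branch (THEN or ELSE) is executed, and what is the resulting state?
Branch: ELSE, Final state: b=0, x=-4

Evaluating condition: b <= x
b = 0, x = -4
Condition is False, so ELSE branch executes
After MUL(b, x): b=0, x=-4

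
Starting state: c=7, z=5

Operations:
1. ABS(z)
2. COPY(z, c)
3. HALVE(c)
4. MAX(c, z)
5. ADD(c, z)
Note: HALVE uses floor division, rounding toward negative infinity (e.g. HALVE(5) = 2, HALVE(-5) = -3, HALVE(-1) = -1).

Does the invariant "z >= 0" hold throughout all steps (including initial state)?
Yes

The invariant holds at every step.

State at each step:
Initial: c=7, z=5
After step 1: c=7, z=5
After step 2: c=7, z=7
After step 3: c=3, z=7
After step 4: c=7, z=7
After step 5: c=14, z=7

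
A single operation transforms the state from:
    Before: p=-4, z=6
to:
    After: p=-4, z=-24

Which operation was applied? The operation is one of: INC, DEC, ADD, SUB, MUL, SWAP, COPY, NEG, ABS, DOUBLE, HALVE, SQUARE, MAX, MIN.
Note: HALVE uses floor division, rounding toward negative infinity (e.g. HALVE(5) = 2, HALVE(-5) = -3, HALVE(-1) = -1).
MUL(z, p)

Analyzing the change:
Before: p=-4, z=6
After: p=-4, z=-24
Variable z changed from 6 to -24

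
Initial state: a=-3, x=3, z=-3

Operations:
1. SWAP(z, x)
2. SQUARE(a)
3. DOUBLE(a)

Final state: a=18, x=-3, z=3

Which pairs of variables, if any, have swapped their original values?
(x, z)

Comparing initial and final values:
x: 3 → -3
z: -3 → 3
a: -3 → 18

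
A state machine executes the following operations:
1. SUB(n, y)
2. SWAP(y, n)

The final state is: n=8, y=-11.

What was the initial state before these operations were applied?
n=-3, y=8

Working backwards:
Final state: n=8, y=-11
Before step 2 (SWAP(y, n)): n=-11, y=8
Before step 1 (SUB(n, y)): n=-3, y=8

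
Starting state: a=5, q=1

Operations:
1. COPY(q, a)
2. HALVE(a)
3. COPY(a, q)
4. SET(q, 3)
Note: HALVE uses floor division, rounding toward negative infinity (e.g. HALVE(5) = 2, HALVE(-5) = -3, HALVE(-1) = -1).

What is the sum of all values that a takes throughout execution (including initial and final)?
22

Values of a at each step:
Initial: a = 5
After step 1: a = 5
After step 2: a = 2
After step 3: a = 5
After step 4: a = 5
Sum = 5 + 5 + 2 + 5 + 5 = 22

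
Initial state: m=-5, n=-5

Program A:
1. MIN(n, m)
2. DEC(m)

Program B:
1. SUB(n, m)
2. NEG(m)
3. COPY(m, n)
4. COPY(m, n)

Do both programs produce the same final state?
No

Program A final state: m=-6, n=-5
Program B final state: m=0, n=0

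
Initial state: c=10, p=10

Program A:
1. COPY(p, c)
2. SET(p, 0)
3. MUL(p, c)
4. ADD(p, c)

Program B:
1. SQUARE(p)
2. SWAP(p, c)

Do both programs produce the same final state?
No

Program A final state: c=10, p=10
Program B final state: c=100, p=10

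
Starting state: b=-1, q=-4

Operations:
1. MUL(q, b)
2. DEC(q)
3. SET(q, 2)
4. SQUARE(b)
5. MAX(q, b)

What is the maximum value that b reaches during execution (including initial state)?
1

Values of b at each step:
Initial: b = -1
After step 1: b = -1
After step 2: b = -1
After step 3: b = -1
After step 4: b = 1 ← maximum
After step 5: b = 1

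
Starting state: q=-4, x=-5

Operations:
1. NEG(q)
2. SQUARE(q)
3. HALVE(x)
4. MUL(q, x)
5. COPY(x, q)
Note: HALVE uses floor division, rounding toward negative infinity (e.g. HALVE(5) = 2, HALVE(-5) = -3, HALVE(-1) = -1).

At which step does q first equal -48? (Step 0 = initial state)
Step 4

Tracing q:
Initial: q = -4
After step 1: q = 4
After step 2: q = 16
After step 3: q = 16
After step 4: q = -48 ← first occurrence
After step 5: q = -48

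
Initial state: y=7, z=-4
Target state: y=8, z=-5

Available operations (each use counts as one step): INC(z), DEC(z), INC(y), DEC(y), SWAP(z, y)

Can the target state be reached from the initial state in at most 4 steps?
Yes

Path (2 steps): DEC(z) → INC(y)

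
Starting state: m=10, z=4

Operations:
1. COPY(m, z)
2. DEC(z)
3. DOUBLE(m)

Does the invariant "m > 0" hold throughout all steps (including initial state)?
Yes

The invariant holds at every step.

State at each step:
Initial: m=10, z=4
After step 1: m=4, z=4
After step 2: m=4, z=3
After step 3: m=8, z=3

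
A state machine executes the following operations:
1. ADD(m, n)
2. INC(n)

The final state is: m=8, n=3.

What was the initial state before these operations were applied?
m=6, n=2

Working backwards:
Final state: m=8, n=3
Before step 2 (INC(n)): m=8, n=2
Before step 1 (ADD(m, n)): m=6, n=2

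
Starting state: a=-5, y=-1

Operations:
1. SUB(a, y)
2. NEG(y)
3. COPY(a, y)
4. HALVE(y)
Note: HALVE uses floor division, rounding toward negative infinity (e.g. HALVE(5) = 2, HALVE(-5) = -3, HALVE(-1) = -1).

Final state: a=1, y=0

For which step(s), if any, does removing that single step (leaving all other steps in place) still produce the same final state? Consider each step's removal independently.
Step(s) 1

Testing removal of each single step:
Without step 1: final = a=1, y=0 (same)
Without step 2: final = a=-1, y=-1 (different)
Without step 3: final = a=-4, y=0 (different)
Without step 4: final = a=1, y=1 (different)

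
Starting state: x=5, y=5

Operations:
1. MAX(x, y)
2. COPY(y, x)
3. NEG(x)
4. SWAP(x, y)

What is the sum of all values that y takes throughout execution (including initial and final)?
15

Values of y at each step:
Initial: y = 5
After step 1: y = 5
After step 2: y = 5
After step 3: y = 5
After step 4: y = -5
Sum = 5 + 5 + 5 + 5 + -5 = 15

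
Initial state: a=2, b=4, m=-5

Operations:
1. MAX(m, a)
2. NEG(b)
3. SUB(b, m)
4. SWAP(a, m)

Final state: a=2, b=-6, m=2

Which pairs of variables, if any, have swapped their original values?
None

Comparing initial and final values:
b: 4 → -6
m: -5 → 2
a: 2 → 2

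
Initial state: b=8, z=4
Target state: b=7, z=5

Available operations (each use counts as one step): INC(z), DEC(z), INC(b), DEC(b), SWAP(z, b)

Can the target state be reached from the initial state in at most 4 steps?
Yes

Path (2 steps): INC(z) → DEC(b)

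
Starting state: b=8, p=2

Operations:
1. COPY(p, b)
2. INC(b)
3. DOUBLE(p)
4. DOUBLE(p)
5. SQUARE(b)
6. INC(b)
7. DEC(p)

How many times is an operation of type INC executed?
2

Counting INC operations:
Step 2: INC(b) ← INC
Step 6: INC(b) ← INC
Total: 2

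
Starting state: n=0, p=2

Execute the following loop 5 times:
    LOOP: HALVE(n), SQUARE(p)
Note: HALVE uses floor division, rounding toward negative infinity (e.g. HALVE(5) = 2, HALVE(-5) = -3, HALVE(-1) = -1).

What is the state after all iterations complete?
n=0, p=4294967296

Iteration trace:
Start: n=0, p=2
After iteration 1: n=0, p=4
After iteration 2: n=0, p=16
After iteration 3: n=0, p=256
After iteration 4: n=0, p=65536
After iteration 5: n=0, p=4294967296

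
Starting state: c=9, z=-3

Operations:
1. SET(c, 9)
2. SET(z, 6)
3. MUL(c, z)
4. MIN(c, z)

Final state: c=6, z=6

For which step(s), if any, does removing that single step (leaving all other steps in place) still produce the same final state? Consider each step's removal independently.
Step(s) 1, 3

Testing removal of each single step:
Without step 1: final = c=6, z=6 (same)
Without step 2: final = c=-27, z=-3 (different)
Without step 3: final = c=6, z=6 (same)
Without step 4: final = c=54, z=6 (different)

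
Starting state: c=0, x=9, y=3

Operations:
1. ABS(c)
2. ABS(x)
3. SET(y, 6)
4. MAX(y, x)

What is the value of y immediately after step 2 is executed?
y = 3

Tracing y through execution:
Initial: y = 3
After step 1 (ABS(c)): y = 3
After step 2 (ABS(x)): y = 3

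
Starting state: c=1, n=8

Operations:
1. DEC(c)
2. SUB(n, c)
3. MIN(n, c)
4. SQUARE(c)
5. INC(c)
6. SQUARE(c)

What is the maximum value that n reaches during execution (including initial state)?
8

Values of n at each step:
Initial: n = 8 ← maximum
After step 1: n = 8
After step 2: n = 8
After step 3: n = 0
After step 4: n = 0
After step 5: n = 0
After step 6: n = 0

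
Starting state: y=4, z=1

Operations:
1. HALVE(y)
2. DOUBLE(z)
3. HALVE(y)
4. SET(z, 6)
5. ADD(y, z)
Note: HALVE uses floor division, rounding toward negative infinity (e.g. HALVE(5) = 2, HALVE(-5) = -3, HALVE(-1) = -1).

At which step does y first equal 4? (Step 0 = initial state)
Step 0

Tracing y:
Initial: y = 4 ← first occurrence
After step 1: y = 2
After step 2: y = 2
After step 3: y = 1
After step 4: y = 1
After step 5: y = 7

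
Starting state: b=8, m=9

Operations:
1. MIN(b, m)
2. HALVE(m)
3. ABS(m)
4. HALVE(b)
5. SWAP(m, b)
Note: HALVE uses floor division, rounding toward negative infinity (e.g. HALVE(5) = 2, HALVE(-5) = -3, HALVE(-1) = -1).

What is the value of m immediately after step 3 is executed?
m = 4

Tracing m through execution:
Initial: m = 9
After step 1 (MIN(b, m)): m = 9
After step 2 (HALVE(m)): m = 4
After step 3 (ABS(m)): m = 4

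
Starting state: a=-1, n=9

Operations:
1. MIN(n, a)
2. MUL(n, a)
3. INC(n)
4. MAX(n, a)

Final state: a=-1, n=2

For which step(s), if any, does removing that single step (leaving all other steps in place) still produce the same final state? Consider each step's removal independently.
Step(s) 4

Testing removal of each single step:
Without step 1: final = a=-1, n=-1 (different)
Without step 2: final = a=-1, n=0 (different)
Without step 3: final = a=-1, n=1 (different)
Without step 4: final = a=-1, n=2 (same)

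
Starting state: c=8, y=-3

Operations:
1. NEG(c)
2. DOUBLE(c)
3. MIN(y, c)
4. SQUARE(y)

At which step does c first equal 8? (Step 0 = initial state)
Step 0

Tracing c:
Initial: c = 8 ← first occurrence
After step 1: c = -8
After step 2: c = -16
After step 3: c = -16
After step 4: c = -16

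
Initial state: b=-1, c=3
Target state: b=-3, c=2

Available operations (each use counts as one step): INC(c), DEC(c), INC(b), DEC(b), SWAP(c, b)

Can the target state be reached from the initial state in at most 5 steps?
Yes

Path (3 steps): DEC(c) → DEC(b) → DEC(b)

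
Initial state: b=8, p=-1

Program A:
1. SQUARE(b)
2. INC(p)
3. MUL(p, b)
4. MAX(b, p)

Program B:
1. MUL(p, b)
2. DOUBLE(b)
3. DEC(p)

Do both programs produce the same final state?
No

Program A final state: b=64, p=0
Program B final state: b=16, p=-9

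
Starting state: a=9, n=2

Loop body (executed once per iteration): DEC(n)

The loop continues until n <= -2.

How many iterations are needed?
4

Tracing iterations:
Initial: a=9, n=2
After iteration 1: a=9, n=1
After iteration 2: a=9, n=0
After iteration 3: a=9, n=-1
After iteration 4: a=9, n=-2
n <= -2 now holds, so the loop exits after 4 iterations.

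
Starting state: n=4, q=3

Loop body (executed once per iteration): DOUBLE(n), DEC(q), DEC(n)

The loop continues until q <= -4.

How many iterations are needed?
7

Tracing iterations:
Initial: n=4, q=3
After iteration 1: n=7, q=2
After iteration 2: n=13, q=1
After iteration 3: n=25, q=0
After iteration 4: n=49, q=-1
After iteration 5: n=97, q=-2
After iteration 6: n=193, q=-3
After iteration 7: n=385, q=-4
q <= -4 now holds, so the loop exits after 7 iterations.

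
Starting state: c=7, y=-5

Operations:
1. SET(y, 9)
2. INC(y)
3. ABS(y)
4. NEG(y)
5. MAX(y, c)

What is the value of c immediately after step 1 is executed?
c = 7

Tracing c through execution:
Initial: c = 7
After step 1 (SET(y, 9)): c = 7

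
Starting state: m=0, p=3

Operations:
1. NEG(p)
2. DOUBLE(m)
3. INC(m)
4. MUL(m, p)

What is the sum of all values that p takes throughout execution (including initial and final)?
-9

Values of p at each step:
Initial: p = 3
After step 1: p = -3
After step 2: p = -3
After step 3: p = -3
After step 4: p = -3
Sum = 3 + -3 + -3 + -3 + -3 = -9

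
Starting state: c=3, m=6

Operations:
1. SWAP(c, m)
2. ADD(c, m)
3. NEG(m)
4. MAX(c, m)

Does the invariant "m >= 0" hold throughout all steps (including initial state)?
No, violated after step 3

The invariant is violated after step 3.

State at each step:
Initial: c=3, m=6
After step 1: c=6, m=3
After step 2: c=9, m=3
After step 3: c=9, m=-3
After step 4: c=9, m=-3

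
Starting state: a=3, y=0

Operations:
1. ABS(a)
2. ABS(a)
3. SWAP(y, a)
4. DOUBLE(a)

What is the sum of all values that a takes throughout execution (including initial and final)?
9

Values of a at each step:
Initial: a = 3
After step 1: a = 3
After step 2: a = 3
After step 3: a = 0
After step 4: a = 0
Sum = 3 + 3 + 3 + 0 + 0 = 9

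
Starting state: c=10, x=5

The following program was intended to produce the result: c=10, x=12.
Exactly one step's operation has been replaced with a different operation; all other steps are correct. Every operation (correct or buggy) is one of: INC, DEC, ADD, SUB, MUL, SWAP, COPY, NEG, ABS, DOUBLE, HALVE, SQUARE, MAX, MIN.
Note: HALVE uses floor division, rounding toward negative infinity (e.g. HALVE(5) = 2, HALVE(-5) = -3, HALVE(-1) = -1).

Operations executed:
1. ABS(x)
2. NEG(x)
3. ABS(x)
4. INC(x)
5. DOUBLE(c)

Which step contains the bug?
Step 5

Trace with buggy code:
Initial: c=10, x=5
After step 1: c=10, x=5
After step 2: c=10, x=-5
After step 3: c=10, x=5
After step 4: c=10, x=6
After step 5: c=20, x=6
Actual final c=20, x=6 ≠ expected c=10, x=12.
Step 5 is the only position where a single-operation replacement can produce the expected result.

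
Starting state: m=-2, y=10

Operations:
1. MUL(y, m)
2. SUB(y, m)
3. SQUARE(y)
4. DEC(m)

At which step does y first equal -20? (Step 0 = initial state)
Step 1

Tracing y:
Initial: y = 10
After step 1: y = -20 ← first occurrence
After step 2: y = -18
After step 3: y = 324
After step 4: y = 324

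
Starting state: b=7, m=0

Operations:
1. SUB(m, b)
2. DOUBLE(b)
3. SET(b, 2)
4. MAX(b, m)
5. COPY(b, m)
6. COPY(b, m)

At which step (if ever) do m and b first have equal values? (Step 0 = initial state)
Step 5

m and b first become equal after step 5.

Comparing values at each step:
Initial: m=0, b=7
After step 1: m=-7, b=7
After step 2: m=-7, b=14
After step 3: m=-7, b=2
After step 4: m=-7, b=2
After step 5: m=-7, b=-7 ← equal!
After step 6: m=-7, b=-7 ← equal!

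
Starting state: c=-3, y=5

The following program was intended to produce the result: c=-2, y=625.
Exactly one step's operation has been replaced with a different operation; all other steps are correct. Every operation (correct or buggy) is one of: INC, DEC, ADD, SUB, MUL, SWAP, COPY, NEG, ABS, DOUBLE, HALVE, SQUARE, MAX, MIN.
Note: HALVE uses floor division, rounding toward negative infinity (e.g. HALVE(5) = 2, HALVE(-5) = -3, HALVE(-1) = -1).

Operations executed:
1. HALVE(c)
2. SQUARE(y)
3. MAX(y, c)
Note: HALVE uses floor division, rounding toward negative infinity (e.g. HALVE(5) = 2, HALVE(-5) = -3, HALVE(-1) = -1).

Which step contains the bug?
Step 3

Trace with buggy code:
Initial: c=-3, y=5
After step 1: c=-2, y=5
After step 2: c=-2, y=25
After step 3: c=-2, y=25
Actual final c=-2, y=25 ≠ expected c=-2, y=625.
Step 3 is the only position where a single-operation replacement can produce the expected result.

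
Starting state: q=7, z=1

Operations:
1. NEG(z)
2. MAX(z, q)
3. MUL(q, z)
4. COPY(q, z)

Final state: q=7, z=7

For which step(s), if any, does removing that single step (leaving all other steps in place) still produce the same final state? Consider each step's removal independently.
Step(s) 1, 3

Testing removal of each single step:
Without step 1: final = q=7, z=7 (same)
Without step 2: final = q=-1, z=-1 (different)
Without step 3: final = q=7, z=7 (same)
Without step 4: final = q=49, z=7 (different)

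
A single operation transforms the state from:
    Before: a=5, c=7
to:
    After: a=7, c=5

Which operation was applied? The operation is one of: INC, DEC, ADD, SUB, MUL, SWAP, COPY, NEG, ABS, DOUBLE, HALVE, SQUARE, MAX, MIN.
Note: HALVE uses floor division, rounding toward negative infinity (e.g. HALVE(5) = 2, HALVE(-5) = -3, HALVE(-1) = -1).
SWAP(a, c)

Analyzing the change:
Before: a=5, c=7
After: a=7, c=5
Variable a changed from 5 to 7
Variable c changed from 7 to 5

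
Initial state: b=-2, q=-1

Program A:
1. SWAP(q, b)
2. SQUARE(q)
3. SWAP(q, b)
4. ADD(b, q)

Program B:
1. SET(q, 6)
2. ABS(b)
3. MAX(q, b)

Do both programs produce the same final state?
No

Program A final state: b=3, q=-1
Program B final state: b=2, q=6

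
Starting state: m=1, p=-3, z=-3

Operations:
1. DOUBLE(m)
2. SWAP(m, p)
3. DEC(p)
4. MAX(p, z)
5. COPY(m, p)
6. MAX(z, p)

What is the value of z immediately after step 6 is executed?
z = 1

Tracing z through execution:
Initial: z = -3
After step 1 (DOUBLE(m)): z = -3
After step 2 (SWAP(m, p)): z = -3
After step 3 (DEC(p)): z = -3
After step 4 (MAX(p, z)): z = -3
After step 5 (COPY(m, p)): z = -3
After step 6 (MAX(z, p)): z = 1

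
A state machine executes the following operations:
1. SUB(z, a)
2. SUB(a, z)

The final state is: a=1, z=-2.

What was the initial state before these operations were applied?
a=-1, z=-3

Working backwards:
Final state: a=1, z=-2
Before step 2 (SUB(a, z)): a=-1, z=-2
Before step 1 (SUB(z, a)): a=-1, z=-3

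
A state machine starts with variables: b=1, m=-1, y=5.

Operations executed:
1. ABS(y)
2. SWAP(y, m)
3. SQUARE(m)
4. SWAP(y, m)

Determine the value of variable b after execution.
b = 1

Tracing execution:
Step 1: ABS(y) → b = 1
Step 2: SWAP(y, m) → b = 1
Step 3: SQUARE(m) → b = 1
Step 4: SWAP(y, m) → b = 1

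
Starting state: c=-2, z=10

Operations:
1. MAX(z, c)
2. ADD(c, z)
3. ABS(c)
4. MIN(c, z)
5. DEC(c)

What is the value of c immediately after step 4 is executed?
c = 8

Tracing c through execution:
Initial: c = -2
After step 1 (MAX(z, c)): c = -2
After step 2 (ADD(c, z)): c = 8
After step 3 (ABS(c)): c = 8
After step 4 (MIN(c, z)): c = 8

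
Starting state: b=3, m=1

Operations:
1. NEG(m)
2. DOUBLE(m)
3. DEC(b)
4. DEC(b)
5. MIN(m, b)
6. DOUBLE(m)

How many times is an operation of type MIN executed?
1

Counting MIN operations:
Step 5: MIN(m, b) ← MIN
Total: 1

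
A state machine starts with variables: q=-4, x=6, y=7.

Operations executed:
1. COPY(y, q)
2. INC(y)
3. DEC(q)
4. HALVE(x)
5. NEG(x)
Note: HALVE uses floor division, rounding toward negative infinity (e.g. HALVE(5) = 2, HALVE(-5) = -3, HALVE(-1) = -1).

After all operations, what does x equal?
x = -3

Tracing execution:
Step 1: COPY(y, q) → x = 6
Step 2: INC(y) → x = 6
Step 3: DEC(q) → x = 6
Step 4: HALVE(x) → x = 3
Step 5: NEG(x) → x = -3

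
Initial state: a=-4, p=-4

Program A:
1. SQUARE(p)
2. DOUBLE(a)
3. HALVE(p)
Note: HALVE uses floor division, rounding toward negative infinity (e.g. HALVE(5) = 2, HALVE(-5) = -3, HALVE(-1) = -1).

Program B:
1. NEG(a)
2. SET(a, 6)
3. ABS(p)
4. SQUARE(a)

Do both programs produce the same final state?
No

Program A final state: a=-8, p=8
Program B final state: a=36, p=4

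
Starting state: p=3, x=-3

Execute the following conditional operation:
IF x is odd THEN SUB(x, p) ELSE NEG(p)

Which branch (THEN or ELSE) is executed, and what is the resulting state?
Branch: THEN, Final state: p=3, x=-6

Evaluating condition: x is odd
Condition is True, so THEN branch executes
After SUB(x, p): p=3, x=-6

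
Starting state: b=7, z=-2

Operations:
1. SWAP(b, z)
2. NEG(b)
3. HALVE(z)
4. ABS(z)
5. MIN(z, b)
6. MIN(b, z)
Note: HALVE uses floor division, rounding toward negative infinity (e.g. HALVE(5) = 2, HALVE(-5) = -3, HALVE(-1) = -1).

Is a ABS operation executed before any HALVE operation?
No

First ABS: step 4
First HALVE: step 3
Since 4 > 3, HALVE comes first.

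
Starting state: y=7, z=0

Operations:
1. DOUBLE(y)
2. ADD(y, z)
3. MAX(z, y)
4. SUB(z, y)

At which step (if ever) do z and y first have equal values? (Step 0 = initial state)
Step 3

z and y first become equal after step 3.

Comparing values at each step:
Initial: z=0, y=7
After step 1: z=0, y=14
After step 2: z=0, y=14
After step 3: z=14, y=14 ← equal!
After step 4: z=0, y=14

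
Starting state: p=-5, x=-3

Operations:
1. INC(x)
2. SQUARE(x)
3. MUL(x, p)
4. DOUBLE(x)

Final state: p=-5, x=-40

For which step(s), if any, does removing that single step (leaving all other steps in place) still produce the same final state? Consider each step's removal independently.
None - removing any single step changes the final result

Testing removal of each single step:
Without step 1: final = p=-5, x=-90 (different)
Without step 2: final = p=-5, x=20 (different)
Without step 3: final = p=-5, x=8 (different)
Without step 4: final = p=-5, x=-20 (different)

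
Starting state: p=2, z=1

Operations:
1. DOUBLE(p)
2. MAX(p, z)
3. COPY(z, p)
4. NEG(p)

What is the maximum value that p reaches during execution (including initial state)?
4

Values of p at each step:
Initial: p = 2
After step 1: p = 4 ← maximum
After step 2: p = 4
After step 3: p = 4
After step 4: p = -4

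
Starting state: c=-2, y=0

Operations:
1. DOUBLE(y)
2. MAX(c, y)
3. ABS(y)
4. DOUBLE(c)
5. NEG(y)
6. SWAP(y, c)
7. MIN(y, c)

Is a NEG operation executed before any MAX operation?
No

First NEG: step 5
First MAX: step 2
Since 5 > 2, MAX comes first.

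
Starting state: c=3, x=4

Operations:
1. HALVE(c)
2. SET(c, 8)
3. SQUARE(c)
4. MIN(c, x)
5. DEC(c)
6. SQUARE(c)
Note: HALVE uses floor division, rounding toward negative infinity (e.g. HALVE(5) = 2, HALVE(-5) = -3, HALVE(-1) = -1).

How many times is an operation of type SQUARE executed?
2

Counting SQUARE operations:
Step 3: SQUARE(c) ← SQUARE
Step 6: SQUARE(c) ← SQUARE
Total: 2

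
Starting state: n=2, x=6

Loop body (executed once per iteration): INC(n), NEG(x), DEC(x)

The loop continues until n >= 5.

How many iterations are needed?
3

Tracing iterations:
Initial: n=2, x=6
After iteration 1: n=3, x=-7
After iteration 2: n=4, x=6
After iteration 3: n=5, x=-7
n >= 5 now holds, so the loop exits after 3 iterations.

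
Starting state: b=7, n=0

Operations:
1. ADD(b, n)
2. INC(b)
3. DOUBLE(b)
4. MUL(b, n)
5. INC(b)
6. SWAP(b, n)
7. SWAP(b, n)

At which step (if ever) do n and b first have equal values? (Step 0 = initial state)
Step 4

n and b first become equal after step 4.

Comparing values at each step:
Initial: n=0, b=7
After step 1: n=0, b=7
After step 2: n=0, b=8
After step 3: n=0, b=16
After step 4: n=0, b=0 ← equal!
After step 5: n=0, b=1
After step 6: n=1, b=0
After step 7: n=0, b=1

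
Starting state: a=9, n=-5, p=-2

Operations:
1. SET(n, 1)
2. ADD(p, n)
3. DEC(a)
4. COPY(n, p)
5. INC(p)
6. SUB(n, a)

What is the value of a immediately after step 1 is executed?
a = 9

Tracing a through execution:
Initial: a = 9
After step 1 (SET(n, 1)): a = 9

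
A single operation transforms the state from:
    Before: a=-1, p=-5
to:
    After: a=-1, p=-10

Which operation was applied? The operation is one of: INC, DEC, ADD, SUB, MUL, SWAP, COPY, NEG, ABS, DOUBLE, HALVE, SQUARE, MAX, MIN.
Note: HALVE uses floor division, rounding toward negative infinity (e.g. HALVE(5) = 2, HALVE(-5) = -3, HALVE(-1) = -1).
DOUBLE(p)

Analyzing the change:
Before: a=-1, p=-5
After: a=-1, p=-10
Variable p changed from -5 to -10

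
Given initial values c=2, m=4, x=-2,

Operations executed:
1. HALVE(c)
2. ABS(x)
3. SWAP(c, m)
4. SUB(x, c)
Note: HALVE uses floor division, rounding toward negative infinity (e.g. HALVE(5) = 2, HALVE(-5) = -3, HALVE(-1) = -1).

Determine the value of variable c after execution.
c = 4

Tracing execution:
Step 1: HALVE(c) → c = 1
Step 2: ABS(x) → c = 1
Step 3: SWAP(c, m) → c = 4
Step 4: SUB(x, c) → c = 4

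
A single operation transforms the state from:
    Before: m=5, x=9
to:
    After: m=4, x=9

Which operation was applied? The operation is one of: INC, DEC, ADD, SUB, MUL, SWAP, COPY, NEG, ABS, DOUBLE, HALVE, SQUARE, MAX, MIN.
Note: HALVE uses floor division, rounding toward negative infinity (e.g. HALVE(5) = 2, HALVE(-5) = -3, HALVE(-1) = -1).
DEC(m)

Analyzing the change:
Before: m=5, x=9
After: m=4, x=9
Variable m changed from 5 to 4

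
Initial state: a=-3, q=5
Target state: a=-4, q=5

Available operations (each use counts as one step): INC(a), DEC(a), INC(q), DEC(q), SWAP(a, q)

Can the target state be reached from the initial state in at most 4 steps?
Yes

Path (1 step): DEC(a)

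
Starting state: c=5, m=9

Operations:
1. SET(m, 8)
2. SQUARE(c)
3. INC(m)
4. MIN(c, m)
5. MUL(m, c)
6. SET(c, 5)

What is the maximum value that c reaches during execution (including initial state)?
25

Values of c at each step:
Initial: c = 5
After step 1: c = 5
After step 2: c = 25 ← maximum
After step 3: c = 25
After step 4: c = 9
After step 5: c = 9
After step 6: c = 5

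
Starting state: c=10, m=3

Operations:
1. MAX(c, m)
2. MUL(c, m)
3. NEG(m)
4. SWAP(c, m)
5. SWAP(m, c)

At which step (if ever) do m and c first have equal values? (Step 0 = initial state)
Never

m and c never become equal during execution.

Comparing values at each step:
Initial: m=3, c=10
After step 1: m=3, c=10
After step 2: m=3, c=30
After step 3: m=-3, c=30
After step 4: m=30, c=-3
After step 5: m=-3, c=30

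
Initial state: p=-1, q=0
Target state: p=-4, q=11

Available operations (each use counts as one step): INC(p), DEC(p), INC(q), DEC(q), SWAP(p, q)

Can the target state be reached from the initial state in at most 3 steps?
No

The target state cannot be reached within 3 steps.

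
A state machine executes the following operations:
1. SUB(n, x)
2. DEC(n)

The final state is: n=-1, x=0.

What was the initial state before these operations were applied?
n=0, x=0

Working backwards:
Final state: n=-1, x=0
Before step 2 (DEC(n)): n=0, x=0
Before step 1 (SUB(n, x)): n=0, x=0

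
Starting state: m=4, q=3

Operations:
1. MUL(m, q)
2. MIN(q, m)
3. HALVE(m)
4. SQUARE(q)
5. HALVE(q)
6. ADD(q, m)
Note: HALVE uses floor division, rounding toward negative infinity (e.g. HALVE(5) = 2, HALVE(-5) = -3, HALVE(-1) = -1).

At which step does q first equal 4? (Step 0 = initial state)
Step 5

Tracing q:
Initial: q = 3
After step 1: q = 3
After step 2: q = 3
After step 3: q = 3
After step 4: q = 9
After step 5: q = 4 ← first occurrence
After step 6: q = 10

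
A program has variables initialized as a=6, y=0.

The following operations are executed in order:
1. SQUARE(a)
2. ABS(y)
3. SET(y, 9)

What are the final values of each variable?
{a: 36, y: 9}

Step-by-step execution:
Initial: a=6, y=0
After step 1 (SQUARE(a)): a=36, y=0
After step 2 (ABS(y)): a=36, y=0
After step 3 (SET(y, 9)): a=36, y=9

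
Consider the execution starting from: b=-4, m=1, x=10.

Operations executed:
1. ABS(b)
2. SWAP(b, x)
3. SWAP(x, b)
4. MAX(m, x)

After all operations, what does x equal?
x = 10

Tracing execution:
Step 1: ABS(b) → x = 10
Step 2: SWAP(b, x) → x = 4
Step 3: SWAP(x, b) → x = 10
Step 4: MAX(m, x) → x = 10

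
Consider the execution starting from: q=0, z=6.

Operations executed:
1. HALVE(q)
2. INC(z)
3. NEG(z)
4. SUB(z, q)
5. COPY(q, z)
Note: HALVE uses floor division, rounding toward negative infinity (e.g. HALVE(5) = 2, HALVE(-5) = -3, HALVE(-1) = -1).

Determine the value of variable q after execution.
q = -7

Tracing execution:
Step 1: HALVE(q) → q = 0
Step 2: INC(z) → q = 0
Step 3: NEG(z) → q = 0
Step 4: SUB(z, q) → q = 0
Step 5: COPY(q, z) → q = -7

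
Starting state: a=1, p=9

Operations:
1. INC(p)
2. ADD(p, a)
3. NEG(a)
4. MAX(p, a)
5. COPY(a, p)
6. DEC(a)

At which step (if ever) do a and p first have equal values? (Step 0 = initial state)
Step 5

a and p first become equal after step 5.

Comparing values at each step:
Initial: a=1, p=9
After step 1: a=1, p=10
After step 2: a=1, p=11
After step 3: a=-1, p=11
After step 4: a=-1, p=11
After step 5: a=11, p=11 ← equal!
After step 6: a=10, p=11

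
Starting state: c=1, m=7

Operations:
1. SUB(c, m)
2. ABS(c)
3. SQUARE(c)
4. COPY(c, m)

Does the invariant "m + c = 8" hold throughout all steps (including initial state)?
No, violated after step 1

The invariant is violated after step 1.

State at each step:
Initial: c=1, m=7
After step 1: c=-6, m=7
After step 2: c=6, m=7
After step 3: c=36, m=7
After step 4: c=7, m=7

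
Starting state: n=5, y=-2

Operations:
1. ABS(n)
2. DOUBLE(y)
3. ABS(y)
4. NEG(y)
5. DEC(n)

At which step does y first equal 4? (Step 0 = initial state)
Step 3

Tracing y:
Initial: y = -2
After step 1: y = -2
After step 2: y = -4
After step 3: y = 4 ← first occurrence
After step 4: y = -4
After step 5: y = -4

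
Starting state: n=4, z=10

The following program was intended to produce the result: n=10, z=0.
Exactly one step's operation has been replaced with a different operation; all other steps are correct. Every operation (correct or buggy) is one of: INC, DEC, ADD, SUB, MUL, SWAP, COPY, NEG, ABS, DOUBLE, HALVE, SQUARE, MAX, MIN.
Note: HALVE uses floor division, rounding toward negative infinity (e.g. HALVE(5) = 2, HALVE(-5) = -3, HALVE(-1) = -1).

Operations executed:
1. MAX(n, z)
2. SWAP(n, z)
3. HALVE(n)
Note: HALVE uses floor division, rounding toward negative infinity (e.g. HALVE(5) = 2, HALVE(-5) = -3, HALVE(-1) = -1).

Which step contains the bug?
Step 3

Trace with buggy code:
Initial: n=4, z=10
After step 1: n=10, z=10
After step 2: n=10, z=10
After step 3: n=5, z=10
Actual final n=5, z=10 ≠ expected n=10, z=0.
Step 3 is the only position where a single-operation replacement can produce the expected result.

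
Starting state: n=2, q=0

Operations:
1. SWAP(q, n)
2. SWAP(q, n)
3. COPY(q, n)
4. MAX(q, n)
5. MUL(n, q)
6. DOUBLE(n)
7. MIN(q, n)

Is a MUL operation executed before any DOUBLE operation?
Yes

First MUL: step 5
First DOUBLE: step 6
Since 5 < 6, MUL comes first.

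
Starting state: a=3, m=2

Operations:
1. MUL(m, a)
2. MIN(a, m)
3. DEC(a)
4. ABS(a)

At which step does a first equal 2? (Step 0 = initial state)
Step 3

Tracing a:
Initial: a = 3
After step 1: a = 3
After step 2: a = 3
After step 3: a = 2 ← first occurrence
After step 4: a = 2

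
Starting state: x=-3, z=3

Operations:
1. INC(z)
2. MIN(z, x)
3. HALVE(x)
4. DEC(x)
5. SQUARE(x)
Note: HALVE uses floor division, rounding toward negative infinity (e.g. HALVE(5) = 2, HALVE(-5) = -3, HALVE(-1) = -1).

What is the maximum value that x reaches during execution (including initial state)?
9

Values of x at each step:
Initial: x = -3
After step 1: x = -3
After step 2: x = -3
After step 3: x = -2
After step 4: x = -3
After step 5: x = 9 ← maximum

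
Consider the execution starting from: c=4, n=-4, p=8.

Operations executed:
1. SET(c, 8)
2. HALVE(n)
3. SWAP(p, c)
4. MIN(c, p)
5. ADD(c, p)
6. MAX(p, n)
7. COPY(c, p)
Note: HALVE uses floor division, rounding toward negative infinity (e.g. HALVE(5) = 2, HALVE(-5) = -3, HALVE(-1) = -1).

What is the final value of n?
n = -2

Tracing execution:
Step 1: SET(c, 8) → n = -4
Step 2: HALVE(n) → n = -2
Step 3: SWAP(p, c) → n = -2
Step 4: MIN(c, p) → n = -2
Step 5: ADD(c, p) → n = -2
Step 6: MAX(p, n) → n = -2
Step 7: COPY(c, p) → n = -2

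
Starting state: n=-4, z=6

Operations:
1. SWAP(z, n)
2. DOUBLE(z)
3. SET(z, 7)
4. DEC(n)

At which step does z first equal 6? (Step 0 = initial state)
Step 0

Tracing z:
Initial: z = 6 ← first occurrence
After step 1: z = -4
After step 2: z = -8
After step 3: z = 7
After step 4: z = 7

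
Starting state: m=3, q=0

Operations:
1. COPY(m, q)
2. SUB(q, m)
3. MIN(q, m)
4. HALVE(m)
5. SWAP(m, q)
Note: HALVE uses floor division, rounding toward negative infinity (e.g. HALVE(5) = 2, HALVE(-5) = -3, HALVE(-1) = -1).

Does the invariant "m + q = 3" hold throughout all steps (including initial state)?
No, violated after step 1

The invariant is violated after step 1.

State at each step:
Initial: m=3, q=0
After step 1: m=0, q=0
After step 2: m=0, q=0
After step 3: m=0, q=0
After step 4: m=0, q=0
After step 5: m=0, q=0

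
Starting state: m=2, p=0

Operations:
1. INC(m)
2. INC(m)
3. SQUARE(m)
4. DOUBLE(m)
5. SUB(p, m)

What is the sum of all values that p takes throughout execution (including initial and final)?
-32

Values of p at each step:
Initial: p = 0
After step 1: p = 0
After step 2: p = 0
After step 3: p = 0
After step 4: p = 0
After step 5: p = -32
Sum = 0 + 0 + 0 + 0 + 0 + -32 = -32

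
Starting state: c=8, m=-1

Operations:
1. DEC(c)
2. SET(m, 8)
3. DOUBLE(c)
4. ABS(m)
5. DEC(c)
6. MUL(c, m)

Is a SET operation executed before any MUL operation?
Yes

First SET: step 2
First MUL: step 6
Since 2 < 6, SET comes first.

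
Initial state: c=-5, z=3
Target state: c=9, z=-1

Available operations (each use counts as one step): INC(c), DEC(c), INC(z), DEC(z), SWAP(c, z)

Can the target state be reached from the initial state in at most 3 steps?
No

The target state cannot be reached within 3 steps.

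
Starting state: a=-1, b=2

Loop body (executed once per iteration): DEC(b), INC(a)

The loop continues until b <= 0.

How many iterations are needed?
2

Tracing iterations:
Initial: a=-1, b=2
After iteration 1: a=0, b=1
After iteration 2: a=1, b=0
b <= 0 now holds, so the loop exits after 2 iterations.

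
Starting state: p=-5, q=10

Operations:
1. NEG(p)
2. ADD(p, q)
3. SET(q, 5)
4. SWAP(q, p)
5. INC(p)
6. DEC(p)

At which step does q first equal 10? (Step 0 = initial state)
Step 0

Tracing q:
Initial: q = 10 ← first occurrence
After step 1: q = 10
After step 2: q = 10
After step 3: q = 5
After step 4: q = 15
After step 5: q = 15
After step 6: q = 15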